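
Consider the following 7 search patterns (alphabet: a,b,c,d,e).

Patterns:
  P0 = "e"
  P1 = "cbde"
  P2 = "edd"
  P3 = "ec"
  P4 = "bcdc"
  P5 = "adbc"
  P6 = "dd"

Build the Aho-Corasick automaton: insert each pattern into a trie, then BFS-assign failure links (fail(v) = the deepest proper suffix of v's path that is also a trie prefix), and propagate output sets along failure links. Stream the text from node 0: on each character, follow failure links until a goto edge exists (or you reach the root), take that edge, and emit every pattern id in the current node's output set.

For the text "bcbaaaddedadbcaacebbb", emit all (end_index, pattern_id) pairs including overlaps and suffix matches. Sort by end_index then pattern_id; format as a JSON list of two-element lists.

Construct AC machine:
Trie (insert patterns):
  0='ε' goto a→13 b→9 c→2 d→17 e→1
  1='e' goto c→8 d→6  ←P0
  2='c' goto b→3
  3='cb' goto d→4
  4='cbd' goto e→5
  5='cbde' goto ·  ←P1
  6='ed' goto d→7
  7='edd' goto ·  ←P2
  8='ec' goto ·  ←P3
  9='b' goto c→10
  10='bc' goto d→11
  11='bcd' goto c→12
  12='bcdc' goto ·  ←P4
  13='a' goto d→14
  14='ad' goto b→15
  15='adb' goto c→16
  16='adbc' goto ·  ←P5
  17='d' goto d→18
  18='dd' goto ·  ←P6

BFS fail/out derivation:
  n1('e'): parent n0 fail=0; on 'e' 0 → fail=0;  out {0}∪∅={0}
  n2('c'): parent n0 fail=0; on 'c' 0 → fail=0;  out ∅∪∅=∅
  n9('b'): parent n0 fail=0; on 'b' 0 → fail=0;  out ∅∪∅=∅
  n13('a'): parent n0 fail=0; on 'a' 0 → fail=0;  out ∅∪∅=∅
  n17('d'): parent n0 fail=0; on 'd' 0 → fail=0;  out ∅∪∅=∅
  n3('cb'): parent n2 fail=0; on 'b' 0 → fail=9;  out ∅∪∅=∅
  n6('ed'): parent n1 fail=0; on 'd' 0 → fail=17;  out ∅∪∅=∅
  n8('ec'): parent n1 fail=0; on 'c' 0 → fail=2;  out {3}∪∅={3}
  n10('bc'): parent n9 fail=0; on 'c' 0 → fail=2;  out ∅∪∅=∅
  n14('ad'): parent n13 fail=0; on 'd' 0 → fail=17;  out ∅∪∅=∅
  n18('dd'): parent n17 fail=0; on 'd' 0 → fail=17;  out {6}∪∅={6}
  n4('cbd'): parent n3 fail=9; on 'd' 9→0 → fail=17;  out ∅∪∅=∅
  n7('edd'): parent n6 fail=17; on 'd' 17 → fail=18;  out {2}∪{6}={2,6}
  n11('bcd'): parent n10 fail=2; on 'd' 2→0 → fail=17;  out ∅∪∅=∅
  n15('adb'): parent n14 fail=17; on 'b' 17→0 → fail=9;  out ∅∪∅=∅
  n5('cbde'): parent n4 fail=17; on 'e' 17→0 → fail=1;  out {1}∪{0}={0,1}
  n12('bcdc'): parent n11 fail=17; on 'c' 17→0 → fail=2;  out {4}∪∅={4}
  n16('adbc'): parent n15 fail=9; on 'c' 9 → fail=10;  out {5}∪∅={5}

Run:
[0] read 'b'  n0⇒n9
[1] read 'c'  n9⇒n10
[2] read 'b'  n10⇒n3 (via fail)
[3] read 'a'  n3⇒n13 (via fail)
[4] read 'a'  n13⇒n13 (via fail)
[5] read 'a'  n13⇒n13 (via fail)
[6] read 'd'  n13⇒n14
[7] read 'd'  n14⇒n18 (via fail)  emit P6@[6:7]
[8] read 'e'  n18⇒n1 (via fail)  emit P0@[8:8]
[9] read 'd'  n1⇒n6
[10] read 'a'  n6⇒n13 (via fail)
[11] read 'd'  n13⇒n14
[12] read 'b'  n14⇒n15
[13] read 'c'  n15⇒n16  emit P5@[10:13]
[14] read 'a'  n16⇒n13 (via fail)
[15] read 'a'  n13⇒n13 (via fail)
[16] read 'c'  n13⇒n2 (via fail)
[17] read 'e'  n2⇒n1 (via fail)  emit P0@[17:17]
[18] read 'b'  n1⇒n9 (via fail)
[19] read 'b'  n9⇒n9 (via fail)
[20] read 'b'  n9⇒n9 (via fail)

Matches: [[7,6],[8,0],[13,5],[17,0]]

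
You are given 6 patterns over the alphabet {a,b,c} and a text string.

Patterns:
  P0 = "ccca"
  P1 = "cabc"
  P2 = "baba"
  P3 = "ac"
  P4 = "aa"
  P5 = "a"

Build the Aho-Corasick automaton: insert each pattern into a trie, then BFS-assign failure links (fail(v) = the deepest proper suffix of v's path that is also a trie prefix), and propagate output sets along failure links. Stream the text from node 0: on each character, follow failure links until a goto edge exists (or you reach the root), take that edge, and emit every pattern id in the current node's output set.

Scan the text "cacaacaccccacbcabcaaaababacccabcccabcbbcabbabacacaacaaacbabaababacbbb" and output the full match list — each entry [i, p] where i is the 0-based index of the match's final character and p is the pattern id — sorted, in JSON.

Build:
Trie (insert patterns):
  n0 'ε': a→12 b→8 c→1
  n1 'c': a→5 c→2
  n2 'cc': c→3
  n3 'ccc': a→4
  n4 'ccca': ·  [P0 ends]
  n5 'ca': b→6
  n6 'cab': c→7
  n7 'cabc': ·  [P1 ends]
  n8 'b': a→9
  n9 'ba': b→10
  n10 'bab': a→11
  n11 'baba': ·  [P2 ends]
  n12 'a': a→14 c→13  [P5 ends]
  n13 'ac': ·  [P3 ends]
  n14 'aa': ·  [P4 ends]

Failure links (BFS by depth):
  fail(1) 'c': from fail(0)=0 chase 'c': 0 ⇒ 0;  out=∅∪out(0)=∅
  fail(8) 'b': from fail(0)=0 chase 'b': 0 ⇒ 0;  out=∅∪out(0)=∅
  fail(12) 'a': from fail(0)=0 chase 'a': 0 ⇒ 0;  out={5}∪out(0)={5}
  fail(2) 'cc': from fail(1)=0 chase 'c': 0 ⇒ 1;  out=∅∪out(1)=∅
  fail(5) 'ca': from fail(1)=0 chase 'a': 0 ⇒ 12;  out=∅∪out(12)={5}
  fail(9) 'ba': from fail(8)=0 chase 'a': 0 ⇒ 12;  out=∅∪out(12)={5}
  fail(13) 'ac': from fail(12)=0 chase 'c': 0 ⇒ 1;  out={3}∪out(1)={3}
  fail(14) 'aa': from fail(12)=0 chase 'a': 0 ⇒ 12;  out={4}∪out(12)={4,5}
  fail(3) 'ccc': from fail(2)=1 chase 'c': 1 ⇒ 2;  out=∅∪out(2)=∅
  fail(6) 'cab': from fail(5)=12 chase 'b': 12→0 ⇒ 8;  out=∅∪out(8)=∅
  fail(10) 'bab': from fail(9)=12 chase 'b': 12→0 ⇒ 8;  out=∅∪out(8)=∅
  fail(4) 'ccca': from fail(3)=2 chase 'a': 2→1 ⇒ 5;  out={0}∪out(5)={0,5}
  fail(7) 'cabc': from fail(6)=8 chase 'c': 8→0 ⇒ 1;  out={1}∪out(1)={1}
  fail(11) 'baba': from fail(10)=8 chase 'a': 8 ⇒ 9;  out={2}∪out(9)={2,5}

Scan:
i=0 'c': node 0→1
i=1 'a': node 1→5  ** P5@[1:1]
i=2 'c': node 5→13 ·f  ** P3@[1:2]
i=3 'a': node 13→5 ·f  ** P5@[3:3]
i=4 'a': node 5→14 ·f  ** P4@[3:4],P5@[4:4]
i=5 'c': node 14→13 ·f  ** P3@[4:5]
i=6 'a': node 13→5 ·f  ** P5@[6:6]
i=7 'c': node 5→13 ·f  ** P3@[6:7]
i=8 'c': node 13→2 ·f
i=9 'c': node 2→3
i=10 'c': node 3→3 ·f
i=11 'a': node 3→4  ** P0@[8:11],P5@[11:11]
i=12 'c': node 4→13 ·f  ** P3@[11:12]
i=13 'b': node 13→8 ·f
i=14 'c': node 8→1 ·f
i=15 'a': node 1→5  ** P5@[15:15]
i=16 'b': node 5→6
i=17 'c': node 6→7  ** P1@[14:17]
i=18 'a': node 7→5 ·f  ** P5@[18:18]
i=19 'a': node 5→14 ·f  ** P4@[18:19],P5@[19:19]
i=20 'a': node 14→14 ·f  ** P4@[19:20],P5@[20:20]
i=21 'a': node 14→14 ·f  ** P4@[20:21],P5@[21:21]
i=22 'b': node 14→8 ·f
i=23 'a': node 8→9  ** P5@[23:23]
i=24 'b': node 9→10
i=25 'a': node 10→11  ** P2@[22:25],P5@[25:25]
i=26 'c': node 11→13 ·f  ** P3@[25:26]
i=27 'c': node 13→2 ·f
i=28 'c': node 2→3
i=29 'a': node 3→4  ** P0@[26:29],P5@[29:29]
i=30 'b': node 4→6 ·f
i=31 'c': node 6→7  ** P1@[28:31]
i=32 'c': node 7→2 ·f
i=33 'c': node 2→3
i=34 'a': node 3→4  ** P0@[31:34],P5@[34:34]
i=35 'b': node 4→6 ·f
i=36 'c': node 6→7  ** P1@[33:36]
i=37 'b': node 7→8 ·f
i=38 'b': node 8→8 ·f
i=39 'c': node 8→1 ·f
i=40 'a': node 1→5  ** P5@[40:40]
i=41 'b': node 5→6
i=42 'b': node 6→8 ·f
i=43 'a': node 8→9  ** P5@[43:43]
i=44 'b': node 9→10
i=45 'a': node 10→11  ** P2@[42:45],P5@[45:45]
i=46 'c': node 11→13 ·f  ** P3@[45:46]
i=47 'a': node 13→5 ·f  ** P5@[47:47]
i=48 'c': node 5→13 ·f  ** P3@[47:48]
i=49 'a': node 13→5 ·f  ** P5@[49:49]
i=50 'a': node 5→14 ·f  ** P4@[49:50],P5@[50:50]
i=51 'c': node 14→13 ·f  ** P3@[50:51]
i=52 'a': node 13→5 ·f  ** P5@[52:52]
i=53 'a': node 5→14 ·f  ** P4@[52:53],P5@[53:53]
i=54 'a': node 14→14 ·f  ** P4@[53:54],P5@[54:54]
i=55 'c': node 14→13 ·f  ** P3@[54:55]
i=56 'b': node 13→8 ·f
i=57 'a': node 8→9  ** P5@[57:57]
i=58 'b': node 9→10
i=59 'a': node 10→11  ** P2@[56:59],P5@[59:59]
i=60 'a': node 11→14 ·f  ** P4@[59:60],P5@[60:60]
i=61 'b': node 14→8 ·f
i=62 'a': node 8→9  ** P5@[62:62]
i=63 'b': node 9→10
i=64 'a': node 10→11  ** P2@[61:64],P5@[64:64]
i=65 'c': node 11→13 ·f  ** P3@[64:65]
i=66 'b': node 13→8 ·f
i=67 'b': node 8→8 ·f
i=68 'b': node 8→8 ·f

All matches (sorted): [[1,5],[2,3],[3,5],[4,4],[4,5],[5,3],[6,5],[7,3],[11,0],[11,5],[12,3],[15,5],[17,1],[18,5],[19,4],[19,5],[20,4],[20,5],[21,4],[21,5],[23,5],[25,2],[25,5],[26,3],[29,0],[29,5],[31,1],[34,0],[34,5],[36,1],[40,5],[43,5],[45,2],[45,5],[46,3],[47,5],[48,3],[49,5],[50,4],[50,5],[51,3],[52,5],[53,4],[53,5],[54,4],[54,5],[55,3],[57,5],[59,2],[59,5],[60,4],[60,5],[62,5],[64,2],[64,5],[65,3]]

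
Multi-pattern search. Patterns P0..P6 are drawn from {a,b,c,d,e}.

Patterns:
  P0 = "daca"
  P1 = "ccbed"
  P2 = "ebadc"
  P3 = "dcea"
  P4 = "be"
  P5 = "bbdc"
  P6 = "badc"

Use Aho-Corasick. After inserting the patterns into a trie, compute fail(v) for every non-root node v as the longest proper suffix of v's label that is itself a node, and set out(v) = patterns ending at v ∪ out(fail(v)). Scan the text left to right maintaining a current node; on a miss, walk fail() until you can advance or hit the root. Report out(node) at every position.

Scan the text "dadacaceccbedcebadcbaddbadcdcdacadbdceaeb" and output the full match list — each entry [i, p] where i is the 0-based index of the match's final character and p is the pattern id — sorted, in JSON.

Build:
Trie nodes:
  n0 'ε': b→18 c→5 d→1 e→10
  n1 'd': a→2 c→15
  n2 'da': c→3
  n3 'dac': a→4
  n4 'daca': ·  [P0 ends]
  n5 'c': c→6
  n6 'cc': b→7
  n7 'ccb': e→8
  n8 'ccbe': d→9
  n9 'ccbed': ·  [P1 ends]
  n10 'e': b→11
  n11 'eb': a→12
  n12 'eba': d→13
  n13 'ebad': c→14
  n14 'ebadc': ·  [P2 ends]
  n15 'dc': e→16
  n16 'dce': a→17
  n17 'dcea': ·  [P3 ends]
  n18 'b': a→23 b→20 e→19
  n19 'be': ·  [P4 ends]
  n20 'bb': d→21
  n21 'bbd': c→22
  n22 'bbdc': ·  [P5 ends]
  n23 'ba': d→24
  n24 'bad': c→25
  n25 'badc': ·  [P6 ends]

Failure links (BFS by depth):
  n1('d'): parent n0 fail=0; on 'd' 0 → fail=0;  out ∅∪∅=∅
  n5('c'): parent n0 fail=0; on 'c' 0 → fail=0;  out ∅∪∅=∅
  n10('e'): parent n0 fail=0; on 'e' 0 → fail=0;  out ∅∪∅=∅
  n18('b'): parent n0 fail=0; on 'b' 0 → fail=0;  out ∅∪∅=∅
  n2('da'): parent n1 fail=0; on 'a' 0 → fail=0;  out ∅∪∅=∅
  n6('cc'): parent n5 fail=0; on 'c' 0 → fail=5;  out ∅∪∅=∅
  n11('eb'): parent n10 fail=0; on 'b' 0 → fail=18;  out ∅∪∅=∅
  n15('dc'): parent n1 fail=0; on 'c' 0 → fail=5;  out ∅∪∅=∅
  n19('be'): parent n18 fail=0; on 'e' 0 → fail=10;  out {4}∪∅={4}
  n20('bb'): parent n18 fail=0; on 'b' 0 → fail=18;  out ∅∪∅=∅
  n23('ba'): parent n18 fail=0; on 'a' 0 → fail=0;  out ∅∪∅=∅
  n3('dac'): parent n2 fail=0; on 'c' 0 → fail=5;  out ∅∪∅=∅
  n7('ccb'): parent n6 fail=5; on 'b' 5→0 → fail=18;  out ∅∪∅=∅
  n12('eba'): parent n11 fail=18; on 'a' 18 → fail=23;  out ∅∪∅=∅
  n16('dce'): parent n15 fail=5; on 'e' 5→0 → fail=10;  out ∅∪∅=∅
  n21('bbd'): parent n20 fail=18; on 'd' 18→0 → fail=1;  out ∅∪∅=∅
  n24('bad'): parent n23 fail=0; on 'd' 0 → fail=1;  out ∅∪∅=∅
  n4('daca'): parent n3 fail=5; on 'a' 5→0 → fail=0;  out {0}∪∅={0}
  n8('ccbe'): parent n7 fail=18; on 'e' 18 → fail=19;  out ∅∪{4}={4}
  n13('ebad'): parent n12 fail=23; on 'd' 23 → fail=24;  out ∅∪∅=∅
  n17('dcea'): parent n16 fail=10; on 'a' 10→0 → fail=0;  out {3}∪∅={3}
  n22('bbdc'): parent n21 fail=1; on 'c' 1 → fail=15;  out {5}∪∅={5}
  n25('badc'): parent n24 fail=1; on 'c' 1 → fail=15;  out {6}∪∅={6}
  n9('ccbed'): parent n8 fail=19; on 'd' 19→10→0 → fail=1;  out {1}∪∅={1}
  n14('ebadc'): parent n13 fail=24; on 'c' 24 → fail=25;  out {2}∪{6}={2,6}

Scan:
[0] read 'd'  n0⇒n1
[1] read 'a'  n1⇒n2
[2] read 'd'  n2⇒n1 (fail-walked)
[3] read 'a'  n1⇒n2
[4] read 'c'  n2⇒n3
[5] read 'a'  n3⇒n4  ** P0@[2:5]
[6] read 'c'  n4⇒n5 (fail-walked)
[7] read 'e'  n5⇒n10 (fail-walked)
[8] read 'c'  n10⇒n5 (fail-walked)
[9] read 'c'  n5⇒n6
[10] read 'b'  n6⇒n7
[11] read 'e'  n7⇒n8  ** P4@[10:11]
[12] read 'd'  n8⇒n9  ** P1@[8:12]
[13] read 'c'  n9⇒n15 (fail-walked)
[14] read 'e'  n15⇒n16
[15] read 'b'  n16⇒n11 (fail-walked)
[16] read 'a'  n11⇒n12
[17] read 'd'  n12⇒n13
[18] read 'c'  n13⇒n14  ** P2@[14:18],P6@[15:18]
[19] read 'b'  n14⇒n18 (fail-walked)
[20] read 'a'  n18⇒n23
[21] read 'd'  n23⇒n24
[22] read 'd'  n24⇒n1 (fail-walked)
[23] read 'b'  n1⇒n18 (fail-walked)
[24] read 'a'  n18⇒n23
[25] read 'd'  n23⇒n24
[26] read 'c'  n24⇒n25  ** P6@[23:26]
[27] read 'd'  n25⇒n1 (fail-walked)
[28] read 'c'  n1⇒n15
[29] read 'd'  n15⇒n1 (fail-walked)
[30] read 'a'  n1⇒n2
[31] read 'c'  n2⇒n3
[32] read 'a'  n3⇒n4  ** P0@[29:32]
[33] read 'd'  n4⇒n1 (fail-walked)
[34] read 'b'  n1⇒n18 (fail-walked)
[35] read 'd'  n18⇒n1 (fail-walked)
[36] read 'c'  n1⇒n15
[37] read 'e'  n15⇒n16
[38] read 'a'  n16⇒n17  ** P3@[35:38]
[39] read 'e'  n17⇒n10 (fail-walked)
[40] read 'b'  n10⇒n11

Matches: [[5,0],[11,4],[12,1],[18,2],[18,6],[26,6],[32,0],[38,3]]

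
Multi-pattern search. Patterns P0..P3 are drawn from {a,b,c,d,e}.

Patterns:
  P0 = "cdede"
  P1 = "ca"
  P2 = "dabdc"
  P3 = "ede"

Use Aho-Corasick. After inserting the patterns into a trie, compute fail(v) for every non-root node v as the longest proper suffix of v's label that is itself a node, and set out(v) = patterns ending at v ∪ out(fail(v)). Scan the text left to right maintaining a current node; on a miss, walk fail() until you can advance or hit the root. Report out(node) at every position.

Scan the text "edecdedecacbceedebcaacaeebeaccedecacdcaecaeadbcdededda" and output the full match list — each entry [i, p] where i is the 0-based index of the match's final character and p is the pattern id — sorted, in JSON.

Build:
Trie nodes:
  0='ε' goto c→1 d→7 e→12
  1='c' goto a→6 d→2
  2='cd' goto e→3
  3='cde' goto d→4
  4='cded' goto e→5
  5='cdede' goto ·  [P0 ends]
  6='ca' goto ·  [P1 ends]
  7='d' goto a→8
  8='da' goto b→9
  9='dab' goto d→10
  10='dabd' goto c→11
  11='dabdc' goto ·  [P2 ends]
  12='e' goto d→13
  13='ed' goto e→14
  14='ede' goto ·  [P3 ends]

Failure links (BFS by depth):
  n1('c'): parent n0 fail=0; on 'c' 0 → fail=0;  out ∅∪∅=∅
  n7('d'): parent n0 fail=0; on 'd' 0 → fail=0;  out ∅∪∅=∅
  n12('e'): parent n0 fail=0; on 'e' 0 → fail=0;  out ∅∪∅=∅
  n2('cd'): parent n1 fail=0; on 'd' 0 → fail=7;  out ∅∪∅=∅
  n6('ca'): parent n1 fail=0; on 'a' 0 → fail=0;  out {1}∪∅={1}
  n8('da'): parent n7 fail=0; on 'a' 0 → fail=0;  out ∅∪∅=∅
  n13('ed'): parent n12 fail=0; on 'd' 0 → fail=7;  out ∅∪∅=∅
  n3('cde'): parent n2 fail=7; on 'e' 7→0 → fail=12;  out ∅∪∅=∅
  n9('dab'): parent n8 fail=0; on 'b' 0 → fail=0;  out ∅∪∅=∅
  n14('ede'): parent n13 fail=7; on 'e' 7→0 → fail=12;  out {3}∪∅={3}
  n4('cded'): parent n3 fail=12; on 'd' 12 → fail=13;  out ∅∪∅=∅
  n10('dabd'): parent n9 fail=0; on 'd' 0 → fail=7;  out ∅∪∅=∅
  n5('cdede'): parent n4 fail=13; on 'e' 13 → fail=14;  out {0}∪{3}={0,3}
  n11('dabdc'): parent n10 fail=7; on 'c' 7→0 → fail=1;  out {2}∪∅={2}

Scan:
[0] read 'e'  n0⇒n12
[1] read 'd'  n12⇒n13
[2] read 'e'  n13⇒n14  → match P3@[0:2]
[3] read 'c'  n14⇒n1 (fail-walked)
[4] read 'd'  n1⇒n2
[5] read 'e'  n2⇒n3
[6] read 'd'  n3⇒n4
[7] read 'e'  n4⇒n5  → match P0@[3:7],P3@[5:7]
[8] read 'c'  n5⇒n1 (fail-walked)
[9] read 'a'  n1⇒n6  → match P1@[8:9]
[10] read 'c'  n6⇒n1 (fail-walked)
[11] read 'b'  n1⇒n0 (fail-walked)
[12] read 'c'  n0⇒n1
[13] read 'e'  n1⇒n12 (fail-walked)
[14] read 'e'  n12⇒n12 (fail-walked)
[15] read 'd'  n12⇒n13
[16] read 'e'  n13⇒n14  → match P3@[14:16]
[17] read 'b'  n14⇒n0 (fail-walked)
[18] read 'c'  n0⇒n1
[19] read 'a'  n1⇒n6  → match P1@[18:19]
[20] read 'a'  n6⇒n0 (fail-walked)
[21] read 'c'  n0⇒n1
[22] read 'a'  n1⇒n6  → match P1@[21:22]
[23] read 'e'  n6⇒n12 (fail-walked)
[24] read 'e'  n12⇒n12 (fail-walked)
[25] read 'b'  n12⇒n0 (fail-walked)
[26] read 'e'  n0⇒n12
[27] read 'a'  n12⇒n0 (fail-walked)
[28] read 'c'  n0⇒n1
[29] read 'c'  n1⇒n1 (fail-walked)
[30] read 'e'  n1⇒n12 (fail-walked)
[31] read 'd'  n12⇒n13
[32] read 'e'  n13⇒n14  → match P3@[30:32]
[33] read 'c'  n14⇒n1 (fail-walked)
[34] read 'a'  n1⇒n6  → match P1@[33:34]
[35] read 'c'  n6⇒n1 (fail-walked)
[36] read 'd'  n1⇒n2
[37] read 'c'  n2⇒n1 (fail-walked)
[38] read 'a'  n1⇒n6  → match P1@[37:38]
[39] read 'e'  n6⇒n12 (fail-walked)
[40] read 'c'  n12⇒n1 (fail-walked)
[41] read 'a'  n1⇒n6  → match P1@[40:41]
[42] read 'e'  n6⇒n12 (fail-walked)
[43] read 'a'  n12⇒n0 (fail-walked)
[44] read 'd'  n0⇒n7
[45] read 'b'  n7⇒n0 (fail-walked)
[46] read 'c'  n0⇒n1
[47] read 'd'  n1⇒n2
[48] read 'e'  n2⇒n3
[49] read 'd'  n3⇒n4
[50] read 'e'  n4⇒n5  → match P0@[46:50],P3@[48:50]
[51] read 'd'  n5⇒n13 (fail-walked)
[52] read 'd'  n13⇒n7 (fail-walked)
[53] read 'a'  n7⇒n8

Matches: [[2,3],[7,0],[7,3],[9,1],[16,3],[19,1],[22,1],[32,3],[34,1],[38,1],[41,1],[50,0],[50,3]]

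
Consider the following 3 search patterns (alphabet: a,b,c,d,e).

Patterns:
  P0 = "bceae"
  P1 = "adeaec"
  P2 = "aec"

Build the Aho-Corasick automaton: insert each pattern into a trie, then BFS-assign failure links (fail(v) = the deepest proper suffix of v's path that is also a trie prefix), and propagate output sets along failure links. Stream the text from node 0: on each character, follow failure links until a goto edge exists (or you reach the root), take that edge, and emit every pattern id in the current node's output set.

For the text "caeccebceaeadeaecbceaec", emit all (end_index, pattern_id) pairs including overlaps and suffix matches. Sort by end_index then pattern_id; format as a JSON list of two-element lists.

Build automaton:
Trie (insert patterns):
  0='ε' goto a→6 b→1
  1='b' goto c→2
  2='bc' goto e→3
  3='bce' goto a→4
  4='bcea' goto e→5
  5='bceae' goto ·  [P0 ends]
  6='a' goto d→7 e→12
  7='ad' goto e→8
  8='ade' goto a→9
  9='adea' goto e→10
  10='adeae' goto c→11
  11='adeaec' goto ·  [P1 ends]
  12='ae' goto c→13
  13='aec' goto ·  [P2 ends]

Failure links (BFS by depth):
  n1('b'): parent n0 fail=0; on 'b' 0 → fail=0;  out ∅∪∅=∅
  n6('a'): parent n0 fail=0; on 'a' 0 → fail=0;  out ∅∪∅=∅
  n2('bc'): parent n1 fail=0; on 'c' 0 → fail=0;  out ∅∪∅=∅
  n7('ad'): parent n6 fail=0; on 'd' 0 → fail=0;  out ∅∪∅=∅
  n12('ae'): parent n6 fail=0; on 'e' 0 → fail=0;  out ∅∪∅=∅
  n3('bce'): parent n2 fail=0; on 'e' 0 → fail=0;  out ∅∪∅=∅
  n8('ade'): parent n7 fail=0; on 'e' 0 → fail=0;  out ∅∪∅=∅
  n13('aec'): parent n12 fail=0; on 'c' 0 → fail=0;  out {2}∪∅={2}
  n4('bcea'): parent n3 fail=0; on 'a' 0 → fail=6;  out ∅∪∅=∅
  n9('adea'): parent n8 fail=0; on 'a' 0 → fail=6;  out ∅∪∅=∅
  n5('bceae'): parent n4 fail=6; on 'e' 6 → fail=12;  out {0}∪∅={0}
  n10('adeae'): parent n9 fail=6; on 'e' 6 → fail=12;  out ∅∪∅=∅
  n11('adeaec'): parent n10 fail=12; on 'c' 12 → fail=13;  out {1}∪{2}={1,2}

Scan:
i=0 'c': node 0→0
i=1 'a': node 0→6
i=2 'e': node 6→12
i=3 'c': node 12→13  ** P2@[1:3]
i=4 'c': node 13→0 (via fail)
i=5 'e': node 0→0
i=6 'b': node 0→1
i=7 'c': node 1→2
i=8 'e': node 2→3
i=9 'a': node 3→4
i=10 'e': node 4→5  ** P0@[6:10]
i=11 'a': node 5→6 (via fail)
i=12 'd': node 6→7
i=13 'e': node 7→8
i=14 'a': node 8→9
i=15 'e': node 9→10
i=16 'c': node 10→11  ** P1@[11:16],P2@[14:16]
i=17 'b': node 11→1 (via fail)
i=18 'c': node 1→2
i=19 'e': node 2→3
i=20 'a': node 3→4
i=21 'e': node 4→5  ** P0@[17:21]
i=22 'c': node 5→13 (via fail)  ** P2@[20:22]

All matches (sorted): [[3,2],[10,0],[16,1],[16,2],[21,0],[22,2]]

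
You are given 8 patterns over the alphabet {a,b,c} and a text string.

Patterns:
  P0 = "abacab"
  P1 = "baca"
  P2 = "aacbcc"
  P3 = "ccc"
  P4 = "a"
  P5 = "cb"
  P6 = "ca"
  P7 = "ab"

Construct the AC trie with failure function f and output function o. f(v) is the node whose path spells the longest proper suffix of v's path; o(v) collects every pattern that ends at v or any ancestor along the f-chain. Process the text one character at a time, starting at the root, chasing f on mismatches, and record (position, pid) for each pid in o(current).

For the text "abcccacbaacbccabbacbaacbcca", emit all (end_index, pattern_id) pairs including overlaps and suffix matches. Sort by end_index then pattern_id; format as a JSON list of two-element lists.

Build automaton:
Trie (insert patterns):
  0='ε' goto a→1 b→7 c→16
  1='a' goto a→11 b→2  ←P4
  2='ab' goto a→3  ←P7
  3='aba' goto c→4
  4='abac' goto a→5
  5='abaca' goto b→6
  6='abacab' goto ·  ←P0
  7='b' goto a→8
  8='ba' goto c→9
  9='bac' goto a→10
  10='baca' goto ·  ←P1
  11='aa' goto c→12
  12='aac' goto b→13
  13='aacb' goto c→14
  14='aacbc' goto c→15
  15='aacbcc' goto ·  ←P2
  16='c' goto a→20 b→19 c→17
  17='cc' goto c→18
  18='ccc' goto ·  ←P3
  19='cb' goto ·  ←P5
  20='ca' goto ·  ←P6

Failure links (BFS by depth):
  n1('a'): parent n0 fail=0; on 'a' 0 → fail=0;  out {4}∪∅={4}
  n7('b'): parent n0 fail=0; on 'b' 0 → fail=0;  out ∅∪∅=∅
  n16('c'): parent n0 fail=0; on 'c' 0 → fail=0;  out ∅∪∅=∅
  n2('ab'): parent n1 fail=0; on 'b' 0 → fail=7;  out {7}∪∅={7}
  n8('ba'): parent n7 fail=0; on 'a' 0 → fail=1;  out ∅∪{4}={4}
  n11('aa'): parent n1 fail=0; on 'a' 0 → fail=1;  out ∅∪{4}={4}
  n17('cc'): parent n16 fail=0; on 'c' 0 → fail=16;  out ∅∪∅=∅
  n19('cb'): parent n16 fail=0; on 'b' 0 → fail=7;  out {5}∪∅={5}
  n20('ca'): parent n16 fail=0; on 'a' 0 → fail=1;  out {6}∪{4}={4,6}
  n3('aba'): parent n2 fail=7; on 'a' 7 → fail=8;  out ∅∪{4}={4}
  n9('bac'): parent n8 fail=1; on 'c' 1→0 → fail=16;  out ∅∪∅=∅
  n12('aac'): parent n11 fail=1; on 'c' 1→0 → fail=16;  out ∅∪∅=∅
  n18('ccc'): parent n17 fail=16; on 'c' 16 → fail=17;  out {3}∪∅={3}
  n4('abac'): parent n3 fail=8; on 'c' 8 → fail=9;  out ∅∪∅=∅
  n10('baca'): parent n9 fail=16; on 'a' 16 → fail=20;  out {1}∪{4,6}={1,4,6}
  n13('aacb'): parent n12 fail=16; on 'b' 16 → fail=19;  out ∅∪{5}={5}
  n5('abaca'): parent n4 fail=9; on 'a' 9 → fail=10;  out ∅∪{1,4,6}={1,4,6}
  n14('aacbc'): parent n13 fail=19; on 'c' 19→7→0 → fail=16;  out ∅∪∅=∅
  n6('abacab'): parent n5 fail=10; on 'b' 10→20→1 → fail=2;  out {0}∪{7}={0,7}
  n15('aacbcc'): parent n14 fail=16; on 'c' 16 → fail=17;  out {2}∪∅={2}

Text stream:
pos 0 'a': at 1  → match P4@[0:0]
pos 1 'b': at 2  → match P7@[0:1]
pos 2 'c': at 16 ·f
pos 3 'c': at 17
pos 4 'c': at 18  → match P3@[2:4]
pos 5 'a': at 20 ·f  → match P4@[5:5],P6@[4:5]
pos 6 'c': at 16 ·f
pos 7 'b': at 19  → match P5@[6:7]
pos 8 'a': at 8 ·f  → match P4@[8:8]
pos 9 'a': at 11 ·f  → match P4@[9:9]
pos 10 'c': at 12
pos 11 'b': at 13  → match P5@[10:11]
pos 12 'c': at 14
pos 13 'c': at 15  → match P2@[8:13]
pos 14 'a': at 20 ·f  → match P4@[14:14],P6@[13:14]
pos 15 'b': at 2 ·f  → match P7@[14:15]
pos 16 'b': at 7 ·f
pos 17 'a': at 8  → match P4@[17:17]
pos 18 'c': at 9
pos 19 'b': at 19 ·f  → match P5@[18:19]
pos 20 'a': at 8 ·f  → match P4@[20:20]
pos 21 'a': at 11 ·f  → match P4@[21:21]
pos 22 'c': at 12
pos 23 'b': at 13  → match P5@[22:23]
pos 24 'c': at 14
pos 25 'c': at 15  → match P2@[20:25]
pos 26 'a': at 20 ·f  → match P4@[26:26],P6@[25:26]

Result: [[0,4],[1,7],[4,3],[5,4],[5,6],[7,5],[8,4],[9,4],[11,5],[13,2],[14,4],[14,6],[15,7],[17,4],[19,5],[20,4],[21,4],[23,5],[25,2],[26,4],[26,6]]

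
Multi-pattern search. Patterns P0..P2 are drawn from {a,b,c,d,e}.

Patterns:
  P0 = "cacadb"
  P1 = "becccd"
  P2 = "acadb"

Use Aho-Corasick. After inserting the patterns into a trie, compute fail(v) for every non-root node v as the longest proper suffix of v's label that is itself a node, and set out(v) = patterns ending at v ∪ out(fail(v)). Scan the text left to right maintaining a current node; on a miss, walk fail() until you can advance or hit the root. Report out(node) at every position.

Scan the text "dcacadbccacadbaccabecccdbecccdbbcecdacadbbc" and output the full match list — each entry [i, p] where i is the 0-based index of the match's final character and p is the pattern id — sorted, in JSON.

Build automaton:
Trie (insert patterns):
  n0 'ε': a→13 b→7 c→1
  n1 'c': a→2
  n2 'ca': c→3
  n3 'cac': a→4
  n4 'caca': d→5
  n5 'cacad': b→6
  n6 'cacadb': ·  ←P0
  n7 'b': e→8
  n8 'be': c→9
  n9 'bec': c→10
  n10 'becc': c→11
  n11 'beccc': d→12
  n12 'becccd': ·  ←P1
  n13 'a': c→14
  n14 'ac': a→15
  n15 'aca': d→16
  n16 'acad': b→17
  n17 'acadb': ·  ←P2

BFS fail/out derivation:
  fail(1) 'c': from fail(0)=0 chase 'c': 0 ⇒ 0;  out=∅∪out(0)=∅
  fail(7) 'b': from fail(0)=0 chase 'b': 0 ⇒ 0;  out=∅∪out(0)=∅
  fail(13) 'a': from fail(0)=0 chase 'a': 0 ⇒ 0;  out=∅∪out(0)=∅
  fail(2) 'ca': from fail(1)=0 chase 'a': 0 ⇒ 13;  out=∅∪out(13)=∅
  fail(8) 'be': from fail(7)=0 chase 'e': 0 ⇒ 0;  out=∅∪out(0)=∅
  fail(14) 'ac': from fail(13)=0 chase 'c': 0 ⇒ 1;  out=∅∪out(1)=∅
  fail(3) 'cac': from fail(2)=13 chase 'c': 13 ⇒ 14;  out=∅∪out(14)=∅
  fail(9) 'bec': from fail(8)=0 chase 'c': 0 ⇒ 1;  out=∅∪out(1)=∅
  fail(15) 'aca': from fail(14)=1 chase 'a': 1 ⇒ 2;  out=∅∪out(2)=∅
  fail(4) 'caca': from fail(3)=14 chase 'a': 14 ⇒ 15;  out=∅∪out(15)=∅
  fail(10) 'becc': from fail(9)=1 chase 'c': 1→0 ⇒ 1;  out=∅∪out(1)=∅
  fail(16) 'acad': from fail(15)=2 chase 'd': 2→13→0 ⇒ 0;  out=∅∪out(0)=∅
  fail(5) 'cacad': from fail(4)=15 chase 'd': 15 ⇒ 16;  out=∅∪out(16)=∅
  fail(11) 'beccc': from fail(10)=1 chase 'c': 1→0 ⇒ 1;  out=∅∪out(1)=∅
  fail(17) 'acadb': from fail(16)=0 chase 'b': 0 ⇒ 7;  out={2}∪out(7)={2}
  fail(6) 'cacadb': from fail(5)=16 chase 'b': 16 ⇒ 17;  out={0}∪out(17)={0,2}
  fail(12) 'becccd': from fail(11)=1 chase 'd': 1→0 ⇒ 0;  out={1}∪out(0)={1}

Run:
i=0 'd': node 0→0
i=1 'c': node 0→1
i=2 'a': node 1→2
i=3 'c': node 2→3
i=4 'a': node 3→4
i=5 'd': node 4→5
i=6 'b': node 5→6  ** P0@[1:6],P2@[2:6]
i=7 'c': node 6→1 (via fail)
i=8 'c': node 1→1 (via fail)
i=9 'a': node 1→2
i=10 'c': node 2→3
i=11 'a': node 3→4
i=12 'd': node 4→5
i=13 'b': node 5→6  ** P0@[8:13],P2@[9:13]
i=14 'a': node 6→13 (via fail)
i=15 'c': node 13→14
i=16 'c': node 14→1 (via fail)
i=17 'a': node 1→2
i=18 'b': node 2→7 (via fail)
i=19 'e': node 7→8
i=20 'c': node 8→9
i=21 'c': node 9→10
i=22 'c': node 10→11
i=23 'd': node 11→12  ** P1@[18:23]
i=24 'b': node 12→7 (via fail)
i=25 'e': node 7→8
i=26 'c': node 8→9
i=27 'c': node 9→10
i=28 'c': node 10→11
i=29 'd': node 11→12  ** P1@[24:29]
i=30 'b': node 12→7 (via fail)
i=31 'b': node 7→7 (via fail)
i=32 'c': node 7→1 (via fail)
i=33 'e': node 1→0 (via fail)
i=34 'c': node 0→1
i=35 'd': node 1→0 (via fail)
i=36 'a': node 0→13
i=37 'c': node 13→14
i=38 'a': node 14→15
i=39 'd': node 15→16
i=40 'b': node 16→17  ** P2@[36:40]
i=41 'b': node 17→7 (via fail)
i=42 'c': node 7→1 (via fail)

All matches (sorted): [[6,0],[6,2],[13,0],[13,2],[23,1],[29,1],[40,2]]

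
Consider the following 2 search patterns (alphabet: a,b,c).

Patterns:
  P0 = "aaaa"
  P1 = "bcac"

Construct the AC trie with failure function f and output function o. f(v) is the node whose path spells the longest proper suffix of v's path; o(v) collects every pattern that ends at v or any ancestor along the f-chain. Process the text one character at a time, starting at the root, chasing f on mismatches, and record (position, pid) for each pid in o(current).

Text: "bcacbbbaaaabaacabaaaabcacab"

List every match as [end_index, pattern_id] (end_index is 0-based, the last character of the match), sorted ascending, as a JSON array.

Build:
Trie nodes:
  n0 'ε': a→1 b→5
  n1 'a': a→2
  n2 'aa': a→3
  n3 'aaa': a→4
  n4 'aaaa': ·  [P0 ends]
  n5 'b': c→6
  n6 'bc': a→7
  n7 'bca': c→8
  n8 'bcac': ·  [P1 ends]

Failure links (BFS by depth):
  fail(1) 'a': from fail(0)=0 chase 'a': 0 ⇒ 0;  out=∅∪out(0)=∅
  fail(5) 'b': from fail(0)=0 chase 'b': 0 ⇒ 0;  out=∅∪out(0)=∅
  fail(2) 'aa': from fail(1)=0 chase 'a': 0 ⇒ 1;  out=∅∪out(1)=∅
  fail(6) 'bc': from fail(5)=0 chase 'c': 0 ⇒ 0;  out=∅∪out(0)=∅
  fail(3) 'aaa': from fail(2)=1 chase 'a': 1 ⇒ 2;  out=∅∪out(2)=∅
  fail(7) 'bca': from fail(6)=0 chase 'a': 0 ⇒ 1;  out=∅∪out(1)=∅
  fail(4) 'aaaa': from fail(3)=2 chase 'a': 2 ⇒ 3;  out={0}∪out(3)={0}
  fail(8) 'bcac': from fail(7)=1 chase 'c': 1→0 ⇒ 0;  out={1}∪out(0)={1}

Run:
pos 0 'b': at 5
pos 1 'c': at 6
pos 2 'a': at 7
pos 3 'c': at 8  ** P1@[0:3]
pos 4 'b': at 5 (via fail)
pos 5 'b': at 5 (via fail)
pos 6 'b': at 5 (via fail)
pos 7 'a': at 1 (via fail)
pos 8 'a': at 2
pos 9 'a': at 3
pos 10 'a': at 4  ** P0@[7:10]
pos 11 'b': at 5 (via fail)
pos 12 'a': at 1 (via fail)
pos 13 'a': at 2
pos 14 'c': at 0 (via fail)
pos 15 'a': at 1
pos 16 'b': at 5 (via fail)
pos 17 'a': at 1 (via fail)
pos 18 'a': at 2
pos 19 'a': at 3
pos 20 'a': at 4  ** P0@[17:20]
pos 21 'b': at 5 (via fail)
pos 22 'c': at 6
pos 23 'a': at 7
pos 24 'c': at 8  ** P1@[21:24]
pos 25 'a': at 1 (via fail)
pos 26 'b': at 5 (via fail)

Result: [[3,1],[10,0],[20,0],[24,1]]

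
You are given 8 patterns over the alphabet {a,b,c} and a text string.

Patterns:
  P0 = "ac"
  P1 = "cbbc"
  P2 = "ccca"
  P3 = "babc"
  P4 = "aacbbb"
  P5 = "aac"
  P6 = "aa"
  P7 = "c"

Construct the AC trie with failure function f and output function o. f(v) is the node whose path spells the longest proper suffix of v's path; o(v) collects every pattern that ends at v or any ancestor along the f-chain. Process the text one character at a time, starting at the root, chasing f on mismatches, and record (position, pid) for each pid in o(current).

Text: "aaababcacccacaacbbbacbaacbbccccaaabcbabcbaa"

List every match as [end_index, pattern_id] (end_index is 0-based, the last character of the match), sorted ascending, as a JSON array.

Build:
Trie nodes:
  0='ε' goto a→1 b→10 c→3
  1='a' goto a→14 c→2
  2='ac' goto ·  ←P0
  3='c' goto b→4 c→7  ←P7
  4='cb' goto b→5
  5='cbb' goto c→6
  6='cbbc' goto ·  ←P1
  7='cc' goto c→8
  8='ccc' goto a→9
  9='ccca' goto ·  ←P2
  10='b' goto a→11
  11='ba' goto b→12
  12='bab' goto c→13
  13='babc' goto ·  ←P3
  14='aa' goto c→15  ←P6
  15='aac' goto b→16  ←P5
  16='aacb' goto b→17
  17='aacbb' goto b→18
  18='aacbbb' goto ·  ←P4

BFS fail/out derivation:
  fail(1) 'a': from fail(0)=0 chase 'a': 0 ⇒ 0;  out=∅∪out(0)=∅
  fail(3) 'c': from fail(0)=0 chase 'c': 0 ⇒ 0;  out={7}∪out(0)={7}
  fail(10) 'b': from fail(0)=0 chase 'b': 0 ⇒ 0;  out=∅∪out(0)=∅
  fail(2) 'ac': from fail(1)=0 chase 'c': 0 ⇒ 3;  out={0}∪out(3)={0,7}
  fail(4) 'cb': from fail(3)=0 chase 'b': 0 ⇒ 10;  out=∅∪out(10)=∅
  fail(7) 'cc': from fail(3)=0 chase 'c': 0 ⇒ 3;  out=∅∪out(3)={7}
  fail(11) 'ba': from fail(10)=0 chase 'a': 0 ⇒ 1;  out=∅∪out(1)=∅
  fail(14) 'aa': from fail(1)=0 chase 'a': 0 ⇒ 1;  out={6}∪out(1)={6}
  fail(5) 'cbb': from fail(4)=10 chase 'b': 10→0 ⇒ 10;  out=∅∪out(10)=∅
  fail(8) 'ccc': from fail(7)=3 chase 'c': 3 ⇒ 7;  out=∅∪out(7)={7}
  fail(12) 'bab': from fail(11)=1 chase 'b': 1→0 ⇒ 10;  out=∅∪out(10)=∅
  fail(15) 'aac': from fail(14)=1 chase 'c': 1 ⇒ 2;  out={5}∪out(2)={0,5,7}
  fail(6) 'cbbc': from fail(5)=10 chase 'c': 10→0 ⇒ 3;  out={1}∪out(3)={1,7}
  fail(9) 'ccca': from fail(8)=7 chase 'a': 7→3→0 ⇒ 1;  out={2}∪out(1)={2}
  fail(13) 'babc': from fail(12)=10 chase 'c': 10→0 ⇒ 3;  out={3}∪out(3)={3,7}
  fail(16) 'aacb': from fail(15)=2 chase 'b': 2→3 ⇒ 4;  out=∅∪out(4)=∅
  fail(17) 'aacbb': from fail(16)=4 chase 'b': 4 ⇒ 5;  out=∅∪out(5)=∅
  fail(18) 'aacbbb': from fail(17)=5 chase 'b': 5→10→0 ⇒ 10;  out={4}∪out(10)={4}

Run:
pos 0 'a': at 1
pos 1 'a': at 14  → match P6@[0:1]
pos 2 'a': at 14 (fail-walked)  → match P6@[1:2]
pos 3 'b': at 10 (fail-walked)
pos 4 'a': at 11
pos 5 'b': at 12
pos 6 'c': at 13  → match P3@[3:6],P7@[6:6]
pos 7 'a': at 1 (fail-walked)
pos 8 'c': at 2  → match P0@[7:8],P7@[8:8]
pos 9 'c': at 7 (fail-walked)  → match P7@[9:9]
pos 10 'c': at 8  → match P7@[10:10]
pos 11 'a': at 9  → match P2@[8:11]
pos 12 'c': at 2 (fail-walked)  → match P0@[11:12],P7@[12:12]
pos 13 'a': at 1 (fail-walked)
pos 14 'a': at 14  → match P6@[13:14]
pos 15 'c': at 15  → match P0@[14:15],P5@[13:15],P7@[15:15]
pos 16 'b': at 16
pos 17 'b': at 17
pos 18 'b': at 18  → match P4@[13:18]
pos 19 'a': at 11 (fail-walked)
pos 20 'c': at 2 (fail-walked)  → match P0@[19:20],P7@[20:20]
pos 21 'b': at 4 (fail-walked)
pos 22 'a': at 11 (fail-walked)
pos 23 'a': at 14 (fail-walked)  → match P6@[22:23]
pos 24 'c': at 15  → match P0@[23:24],P5@[22:24],P7@[24:24]
pos 25 'b': at 16
pos 26 'b': at 17
pos 27 'c': at 6 (fail-walked)  → match P1@[24:27],P7@[27:27]
pos 28 'c': at 7 (fail-walked)  → match P7@[28:28]
pos 29 'c': at 8  → match P7@[29:29]
pos 30 'c': at 8 (fail-walked)  → match P7@[30:30]
pos 31 'a': at 9  → match P2@[28:31]
pos 32 'a': at 14 (fail-walked)  → match P6@[31:32]
pos 33 'a': at 14 (fail-walked)  → match P6@[32:33]
pos 34 'b': at 10 (fail-walked)
pos 35 'c': at 3 (fail-walked)  → match P7@[35:35]
pos 36 'b': at 4
pos 37 'a': at 11 (fail-walked)
pos 38 'b': at 12
pos 39 'c': at 13  → match P3@[36:39],P7@[39:39]
pos 40 'b': at 4 (fail-walked)
pos 41 'a': at 11 (fail-walked)
pos 42 'a': at 14 (fail-walked)  → match P6@[41:42]

Result: [[1,6],[2,6],[6,3],[6,7],[8,0],[8,7],[9,7],[10,7],[11,2],[12,0],[12,7],[14,6],[15,0],[15,5],[15,7],[18,4],[20,0],[20,7],[23,6],[24,0],[24,5],[24,7],[27,1],[27,7],[28,7],[29,7],[30,7],[31,2],[32,6],[33,6],[35,7],[39,3],[39,7],[42,6]]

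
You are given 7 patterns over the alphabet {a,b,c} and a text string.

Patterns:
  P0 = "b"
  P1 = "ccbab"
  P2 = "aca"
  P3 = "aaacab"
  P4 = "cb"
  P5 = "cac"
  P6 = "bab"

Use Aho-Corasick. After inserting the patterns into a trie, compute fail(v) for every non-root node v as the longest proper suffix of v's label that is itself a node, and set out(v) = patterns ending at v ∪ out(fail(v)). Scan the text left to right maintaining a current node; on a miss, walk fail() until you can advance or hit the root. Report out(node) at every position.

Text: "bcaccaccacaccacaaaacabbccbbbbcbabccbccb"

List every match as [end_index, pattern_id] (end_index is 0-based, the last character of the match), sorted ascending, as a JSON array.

Build:
Trie (insert patterns):
  0='ε' goto a→7 b→1 c→2
  1='b' goto a→18  [P0 ends]
  2='c' goto a→16 b→15 c→3
  3='cc' goto b→4
  4='ccb' goto a→5
  5='ccba' goto b→6
  6='ccbab' goto ·  [P1 ends]
  7='a' goto a→10 c→8
  8='ac' goto a→9
  9='aca' goto ·  [P2 ends]
  10='aa' goto a→11
  11='aaa' goto c→12
  12='aaac' goto a→13
  13='aaaca' goto b→14
  14='aaacab' goto ·  [P3 ends]
  15='cb' goto ·  [P4 ends]
  16='ca' goto c→17
  17='cac' goto ·  [P5 ends]
  18='ba' goto b→19
  19='bab' goto ·  [P6 ends]

BFS fail/out derivation:
  fail(1) 'b': from fail(0)=0 chase 'b': 0 ⇒ 0;  out={0}∪out(0)={0}
  fail(2) 'c': from fail(0)=0 chase 'c': 0 ⇒ 0;  out=∅∪out(0)=∅
  fail(7) 'a': from fail(0)=0 chase 'a': 0 ⇒ 0;  out=∅∪out(0)=∅
  fail(3) 'cc': from fail(2)=0 chase 'c': 0 ⇒ 2;  out=∅∪out(2)=∅
  fail(8) 'ac': from fail(7)=0 chase 'c': 0 ⇒ 2;  out=∅∪out(2)=∅
  fail(10) 'aa': from fail(7)=0 chase 'a': 0 ⇒ 7;  out=∅∪out(7)=∅
  fail(15) 'cb': from fail(2)=0 chase 'b': 0 ⇒ 1;  out={4}∪out(1)={0,4}
  fail(16) 'ca': from fail(2)=0 chase 'a': 0 ⇒ 7;  out=∅∪out(7)=∅
  fail(18) 'ba': from fail(1)=0 chase 'a': 0 ⇒ 7;  out=∅∪out(7)=∅
  fail(4) 'ccb': from fail(3)=2 chase 'b': 2 ⇒ 15;  out=∅∪out(15)={0,4}
  fail(9) 'aca': from fail(8)=2 chase 'a': 2 ⇒ 16;  out={2}∪out(16)={2}
  fail(11) 'aaa': from fail(10)=7 chase 'a': 7 ⇒ 10;  out=∅∪out(10)=∅
  fail(17) 'cac': from fail(16)=7 chase 'c': 7 ⇒ 8;  out={5}∪out(8)={5}
  fail(19) 'bab': from fail(18)=7 chase 'b': 7→0 ⇒ 1;  out={6}∪out(1)={0,6}
  fail(5) 'ccba': from fail(4)=15 chase 'a': 15→1 ⇒ 18;  out=∅∪out(18)=∅
  fail(12) 'aaac': from fail(11)=10 chase 'c': 10→7 ⇒ 8;  out=∅∪out(8)=∅
  fail(6) 'ccbab': from fail(5)=18 chase 'b': 18 ⇒ 19;  out={1}∪out(19)={0,1,6}
  fail(13) 'aaaca': from fail(12)=8 chase 'a': 8 ⇒ 9;  out=∅∪out(9)={2}
  fail(14) 'aaacab': from fail(13)=9 chase 'b': 9→16→7→0 ⇒ 1;  out={3}∪out(1)={0,3}

Scan:
[0] read 'b'  n0⇒n1  → match P0@[0:0]
[1] read 'c'  n1⇒n2 (fail-walked)
[2] read 'a'  n2⇒n16
[3] read 'c'  n16⇒n17  → match P5@[1:3]
[4] read 'c'  n17⇒n3 (fail-walked)
[5] read 'a'  n3⇒n16 (fail-walked)
[6] read 'c'  n16⇒n17  → match P5@[4:6]
[7] read 'c'  n17⇒n3 (fail-walked)
[8] read 'a'  n3⇒n16 (fail-walked)
[9] read 'c'  n16⇒n17  → match P5@[7:9]
[10] read 'a'  n17⇒n9 (fail-walked)  → match P2@[8:10]
[11] read 'c'  n9⇒n17 (fail-walked)  → match P5@[9:11]
[12] read 'c'  n17⇒n3 (fail-walked)
[13] read 'a'  n3⇒n16 (fail-walked)
[14] read 'c'  n16⇒n17  → match P5@[12:14]
[15] read 'a'  n17⇒n9 (fail-walked)  → match P2@[13:15]
[16] read 'a'  n9⇒n10 (fail-walked)
[17] read 'a'  n10⇒n11
[18] read 'a'  n11⇒n11 (fail-walked)
[19] read 'c'  n11⇒n12
[20] read 'a'  n12⇒n13  → match P2@[18:20]
[21] read 'b'  n13⇒n14  → match P0@[21:21],P3@[16:21]
[22] read 'b'  n14⇒n1 (fail-walked)  → match P0@[22:22]
[23] read 'c'  n1⇒n2 (fail-walked)
[24] read 'c'  n2⇒n3
[25] read 'b'  n3⇒n4  → match P0@[25:25],P4@[24:25]
[26] read 'b'  n4⇒n1 (fail-walked)  → match P0@[26:26]
[27] read 'b'  n1⇒n1 (fail-walked)  → match P0@[27:27]
[28] read 'b'  n1⇒n1 (fail-walked)  → match P0@[28:28]
[29] read 'c'  n1⇒n2 (fail-walked)
[30] read 'b'  n2⇒n15  → match P0@[30:30],P4@[29:30]
[31] read 'a'  n15⇒n18 (fail-walked)
[32] read 'b'  n18⇒n19  → match P0@[32:32],P6@[30:32]
[33] read 'c'  n19⇒n2 (fail-walked)
[34] read 'c'  n2⇒n3
[35] read 'b'  n3⇒n4  → match P0@[35:35],P4@[34:35]
[36] read 'c'  n4⇒n2 (fail-walked)
[37] read 'c'  n2⇒n3
[38] read 'b'  n3⇒n4  → match P0@[38:38],P4@[37:38]

Matches: [[0,0],[3,5],[6,5],[9,5],[10,2],[11,5],[14,5],[15,2],[20,2],[21,0],[21,3],[22,0],[25,0],[25,4],[26,0],[27,0],[28,0],[30,0],[30,4],[32,0],[32,6],[35,0],[35,4],[38,0],[38,4]]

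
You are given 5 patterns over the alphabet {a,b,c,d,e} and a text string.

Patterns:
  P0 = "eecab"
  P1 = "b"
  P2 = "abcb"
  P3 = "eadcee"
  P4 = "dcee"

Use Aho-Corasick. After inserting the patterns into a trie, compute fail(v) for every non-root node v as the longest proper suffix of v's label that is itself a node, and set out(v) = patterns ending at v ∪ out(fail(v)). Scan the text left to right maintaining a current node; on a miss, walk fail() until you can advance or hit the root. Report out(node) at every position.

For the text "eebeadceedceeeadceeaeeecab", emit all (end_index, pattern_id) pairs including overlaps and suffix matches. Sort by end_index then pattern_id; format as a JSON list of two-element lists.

Construct AC machine:
Trie nodes:
  0='ε' goto a→7 b→6 d→16 e→1
  1='e' goto a→11 e→2
  2='ee' goto c→3
  3='eec' goto a→4
  4='eeca' goto b→5
  5='eecab' goto ·  [P0 ends]
  6='b' goto ·  [P1 ends]
  7='a' goto b→8
  8='ab' goto c→9
  9='abc' goto b→10
  10='abcb' goto ·  [P2 ends]
  11='ea' goto d→12
  12='ead' goto c→13
  13='eadc' goto e→14
  14='eadce' goto e→15
  15='eadcee' goto ·  [P3 ends]
  16='d' goto c→17
  17='dc' goto e→18
  18='dce' goto e→19
  19='dcee' goto ·  [P4 ends]

BFS fail/out derivation:
  fail(1) 'e': from fail(0)=0 chase 'e': 0 ⇒ 0;  out=∅∪out(0)=∅
  fail(6) 'b': from fail(0)=0 chase 'b': 0 ⇒ 0;  out={1}∪out(0)={1}
  fail(7) 'a': from fail(0)=0 chase 'a': 0 ⇒ 0;  out=∅∪out(0)=∅
  fail(16) 'd': from fail(0)=0 chase 'd': 0 ⇒ 0;  out=∅∪out(0)=∅
  fail(2) 'ee': from fail(1)=0 chase 'e': 0 ⇒ 1;  out=∅∪out(1)=∅
  fail(8) 'ab': from fail(7)=0 chase 'b': 0 ⇒ 6;  out=∅∪out(6)={1}
  fail(11) 'ea': from fail(1)=0 chase 'a': 0 ⇒ 7;  out=∅∪out(7)=∅
  fail(17) 'dc': from fail(16)=0 chase 'c': 0 ⇒ 0;  out=∅∪out(0)=∅
  fail(3) 'eec': from fail(2)=1 chase 'c': 1→0 ⇒ 0;  out=∅∪out(0)=∅
  fail(9) 'abc': from fail(8)=6 chase 'c': 6→0 ⇒ 0;  out=∅∪out(0)=∅
  fail(12) 'ead': from fail(11)=7 chase 'd': 7→0 ⇒ 16;  out=∅∪out(16)=∅
  fail(18) 'dce': from fail(17)=0 chase 'e': 0 ⇒ 1;  out=∅∪out(1)=∅
  fail(4) 'eeca': from fail(3)=0 chase 'a': 0 ⇒ 7;  out=∅∪out(7)=∅
  fail(10) 'abcb': from fail(9)=0 chase 'b': 0 ⇒ 6;  out={2}∪out(6)={1,2}
  fail(13) 'eadc': from fail(12)=16 chase 'c': 16 ⇒ 17;  out=∅∪out(17)=∅
  fail(19) 'dcee': from fail(18)=1 chase 'e': 1 ⇒ 2;  out={4}∪out(2)={4}
  fail(5) 'eecab': from fail(4)=7 chase 'b': 7 ⇒ 8;  out={0}∪out(8)={0,1}
  fail(14) 'eadce': from fail(13)=17 chase 'e': 17 ⇒ 18;  out=∅∪out(18)=∅
  fail(15) 'eadcee': from fail(14)=18 chase 'e': 18 ⇒ 19;  out={3}∪out(19)={3,4}

Scan:
pos 0 'e': at 1
pos 1 'e': at 2
pos 2 'b': at 6 (via fail)  → match P1@[2:2]
pos 3 'e': at 1 (via fail)
pos 4 'a': at 11
pos 5 'd': at 12
pos 6 'c': at 13
pos 7 'e': at 14
pos 8 'e': at 15  → match P3@[3:8],P4@[5:8]
pos 9 'd': at 16 (via fail)
pos 10 'c': at 17
pos 11 'e': at 18
pos 12 'e': at 19  → match P4@[9:12]
pos 13 'e': at 2 (via fail)
pos 14 'a': at 11 (via fail)
pos 15 'd': at 12
pos 16 'c': at 13
pos 17 'e': at 14
pos 18 'e': at 15  → match P3@[13:18],P4@[15:18]
pos 19 'a': at 11 (via fail)
pos 20 'e': at 1 (via fail)
pos 21 'e': at 2
pos 22 'e': at 2 (via fail)
pos 23 'c': at 3
pos 24 'a': at 4
pos 25 'b': at 5  → match P0@[21:25],P1@[25:25]

Result: [[2,1],[8,3],[8,4],[12,4],[18,3],[18,4],[25,0],[25,1]]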